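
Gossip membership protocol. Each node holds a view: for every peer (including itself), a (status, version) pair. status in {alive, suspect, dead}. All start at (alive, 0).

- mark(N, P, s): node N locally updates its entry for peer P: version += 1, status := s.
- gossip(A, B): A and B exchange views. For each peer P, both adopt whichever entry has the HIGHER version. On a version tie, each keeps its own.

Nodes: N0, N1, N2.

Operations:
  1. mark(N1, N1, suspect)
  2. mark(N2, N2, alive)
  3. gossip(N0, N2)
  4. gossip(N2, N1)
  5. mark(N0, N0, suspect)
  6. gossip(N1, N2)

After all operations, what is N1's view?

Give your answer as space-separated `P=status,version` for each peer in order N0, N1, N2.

Op 1: N1 marks N1=suspect -> (suspect,v1)
Op 2: N2 marks N2=alive -> (alive,v1)
Op 3: gossip N0<->N2 -> N0.N0=(alive,v0) N0.N1=(alive,v0) N0.N2=(alive,v1) | N2.N0=(alive,v0) N2.N1=(alive,v0) N2.N2=(alive,v1)
Op 4: gossip N2<->N1 -> N2.N0=(alive,v0) N2.N1=(suspect,v1) N2.N2=(alive,v1) | N1.N0=(alive,v0) N1.N1=(suspect,v1) N1.N2=(alive,v1)
Op 5: N0 marks N0=suspect -> (suspect,v1)
Op 6: gossip N1<->N2 -> N1.N0=(alive,v0) N1.N1=(suspect,v1) N1.N2=(alive,v1) | N2.N0=(alive,v0) N2.N1=(suspect,v1) N2.N2=(alive,v1)

Answer: N0=alive,0 N1=suspect,1 N2=alive,1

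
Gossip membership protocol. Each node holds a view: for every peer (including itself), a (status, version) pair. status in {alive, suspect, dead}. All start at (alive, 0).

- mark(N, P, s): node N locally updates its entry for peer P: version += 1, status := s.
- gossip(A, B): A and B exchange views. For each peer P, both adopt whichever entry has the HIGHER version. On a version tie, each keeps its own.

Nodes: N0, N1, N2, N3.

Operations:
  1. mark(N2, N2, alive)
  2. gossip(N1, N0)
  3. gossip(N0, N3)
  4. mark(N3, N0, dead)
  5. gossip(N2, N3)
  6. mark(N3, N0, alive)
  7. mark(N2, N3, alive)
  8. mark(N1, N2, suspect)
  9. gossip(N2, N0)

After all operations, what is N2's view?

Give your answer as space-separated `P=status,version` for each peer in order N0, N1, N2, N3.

Answer: N0=dead,1 N1=alive,0 N2=alive,1 N3=alive,1

Derivation:
Op 1: N2 marks N2=alive -> (alive,v1)
Op 2: gossip N1<->N0 -> N1.N0=(alive,v0) N1.N1=(alive,v0) N1.N2=(alive,v0) N1.N3=(alive,v0) | N0.N0=(alive,v0) N0.N1=(alive,v0) N0.N2=(alive,v0) N0.N3=(alive,v0)
Op 3: gossip N0<->N3 -> N0.N0=(alive,v0) N0.N1=(alive,v0) N0.N2=(alive,v0) N0.N3=(alive,v0) | N3.N0=(alive,v0) N3.N1=(alive,v0) N3.N2=(alive,v0) N3.N3=(alive,v0)
Op 4: N3 marks N0=dead -> (dead,v1)
Op 5: gossip N2<->N3 -> N2.N0=(dead,v1) N2.N1=(alive,v0) N2.N2=(alive,v1) N2.N3=(alive,v0) | N3.N0=(dead,v1) N3.N1=(alive,v0) N3.N2=(alive,v1) N3.N3=(alive,v0)
Op 6: N3 marks N0=alive -> (alive,v2)
Op 7: N2 marks N3=alive -> (alive,v1)
Op 8: N1 marks N2=suspect -> (suspect,v1)
Op 9: gossip N2<->N0 -> N2.N0=(dead,v1) N2.N1=(alive,v0) N2.N2=(alive,v1) N2.N3=(alive,v1) | N0.N0=(dead,v1) N0.N1=(alive,v0) N0.N2=(alive,v1) N0.N3=(alive,v1)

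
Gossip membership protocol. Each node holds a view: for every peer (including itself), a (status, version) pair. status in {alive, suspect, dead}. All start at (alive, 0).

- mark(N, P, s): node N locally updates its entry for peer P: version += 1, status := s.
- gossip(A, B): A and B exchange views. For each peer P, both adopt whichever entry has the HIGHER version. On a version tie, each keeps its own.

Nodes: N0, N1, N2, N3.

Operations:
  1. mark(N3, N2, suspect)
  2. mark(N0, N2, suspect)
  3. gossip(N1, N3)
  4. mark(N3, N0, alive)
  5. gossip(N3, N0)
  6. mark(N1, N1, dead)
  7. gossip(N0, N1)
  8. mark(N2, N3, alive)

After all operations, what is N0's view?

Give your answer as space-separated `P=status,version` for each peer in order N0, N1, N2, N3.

Answer: N0=alive,1 N1=dead,1 N2=suspect,1 N3=alive,0

Derivation:
Op 1: N3 marks N2=suspect -> (suspect,v1)
Op 2: N0 marks N2=suspect -> (suspect,v1)
Op 3: gossip N1<->N3 -> N1.N0=(alive,v0) N1.N1=(alive,v0) N1.N2=(suspect,v1) N1.N3=(alive,v0) | N3.N0=(alive,v0) N3.N1=(alive,v0) N3.N2=(suspect,v1) N3.N3=(alive,v0)
Op 4: N3 marks N0=alive -> (alive,v1)
Op 5: gossip N3<->N0 -> N3.N0=(alive,v1) N3.N1=(alive,v0) N3.N2=(suspect,v1) N3.N3=(alive,v0) | N0.N0=(alive,v1) N0.N1=(alive,v0) N0.N2=(suspect,v1) N0.N3=(alive,v0)
Op 6: N1 marks N1=dead -> (dead,v1)
Op 7: gossip N0<->N1 -> N0.N0=(alive,v1) N0.N1=(dead,v1) N0.N2=(suspect,v1) N0.N3=(alive,v0) | N1.N0=(alive,v1) N1.N1=(dead,v1) N1.N2=(suspect,v1) N1.N3=(alive,v0)
Op 8: N2 marks N3=alive -> (alive,v1)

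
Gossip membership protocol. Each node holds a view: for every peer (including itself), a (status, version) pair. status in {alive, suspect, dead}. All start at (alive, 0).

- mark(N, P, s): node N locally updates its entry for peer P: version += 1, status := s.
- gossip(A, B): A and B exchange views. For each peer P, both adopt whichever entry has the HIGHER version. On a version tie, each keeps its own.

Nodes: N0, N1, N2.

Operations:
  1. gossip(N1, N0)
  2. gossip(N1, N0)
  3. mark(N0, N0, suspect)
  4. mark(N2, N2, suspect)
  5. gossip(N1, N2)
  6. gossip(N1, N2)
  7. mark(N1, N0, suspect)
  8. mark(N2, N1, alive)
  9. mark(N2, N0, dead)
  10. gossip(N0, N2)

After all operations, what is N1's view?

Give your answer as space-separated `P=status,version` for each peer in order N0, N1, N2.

Op 1: gossip N1<->N0 -> N1.N0=(alive,v0) N1.N1=(alive,v0) N1.N2=(alive,v0) | N0.N0=(alive,v0) N0.N1=(alive,v0) N0.N2=(alive,v0)
Op 2: gossip N1<->N0 -> N1.N0=(alive,v0) N1.N1=(alive,v0) N1.N2=(alive,v0) | N0.N0=(alive,v0) N0.N1=(alive,v0) N0.N2=(alive,v0)
Op 3: N0 marks N0=suspect -> (suspect,v1)
Op 4: N2 marks N2=suspect -> (suspect,v1)
Op 5: gossip N1<->N2 -> N1.N0=(alive,v0) N1.N1=(alive,v0) N1.N2=(suspect,v1) | N2.N0=(alive,v0) N2.N1=(alive,v0) N2.N2=(suspect,v1)
Op 6: gossip N1<->N2 -> N1.N0=(alive,v0) N1.N1=(alive,v0) N1.N2=(suspect,v1) | N2.N0=(alive,v0) N2.N1=(alive,v0) N2.N2=(suspect,v1)
Op 7: N1 marks N0=suspect -> (suspect,v1)
Op 8: N2 marks N1=alive -> (alive,v1)
Op 9: N2 marks N0=dead -> (dead,v1)
Op 10: gossip N0<->N2 -> N0.N0=(suspect,v1) N0.N1=(alive,v1) N0.N2=(suspect,v1) | N2.N0=(dead,v1) N2.N1=(alive,v1) N2.N2=(suspect,v1)

Answer: N0=suspect,1 N1=alive,0 N2=suspect,1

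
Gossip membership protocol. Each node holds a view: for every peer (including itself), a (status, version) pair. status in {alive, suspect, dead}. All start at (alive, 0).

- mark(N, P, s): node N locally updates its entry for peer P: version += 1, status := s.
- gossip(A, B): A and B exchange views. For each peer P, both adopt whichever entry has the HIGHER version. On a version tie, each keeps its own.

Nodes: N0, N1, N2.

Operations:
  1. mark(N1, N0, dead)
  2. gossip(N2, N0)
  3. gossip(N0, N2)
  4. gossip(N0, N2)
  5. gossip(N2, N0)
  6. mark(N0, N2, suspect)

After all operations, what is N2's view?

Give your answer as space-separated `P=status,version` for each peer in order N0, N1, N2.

Answer: N0=alive,0 N1=alive,0 N2=alive,0

Derivation:
Op 1: N1 marks N0=dead -> (dead,v1)
Op 2: gossip N2<->N0 -> N2.N0=(alive,v0) N2.N1=(alive,v0) N2.N2=(alive,v0) | N0.N0=(alive,v0) N0.N1=(alive,v0) N0.N2=(alive,v0)
Op 3: gossip N0<->N2 -> N0.N0=(alive,v0) N0.N1=(alive,v0) N0.N2=(alive,v0) | N2.N0=(alive,v0) N2.N1=(alive,v0) N2.N2=(alive,v0)
Op 4: gossip N0<->N2 -> N0.N0=(alive,v0) N0.N1=(alive,v0) N0.N2=(alive,v0) | N2.N0=(alive,v0) N2.N1=(alive,v0) N2.N2=(alive,v0)
Op 5: gossip N2<->N0 -> N2.N0=(alive,v0) N2.N1=(alive,v0) N2.N2=(alive,v0) | N0.N0=(alive,v0) N0.N1=(alive,v0) N0.N2=(alive,v0)
Op 6: N0 marks N2=suspect -> (suspect,v1)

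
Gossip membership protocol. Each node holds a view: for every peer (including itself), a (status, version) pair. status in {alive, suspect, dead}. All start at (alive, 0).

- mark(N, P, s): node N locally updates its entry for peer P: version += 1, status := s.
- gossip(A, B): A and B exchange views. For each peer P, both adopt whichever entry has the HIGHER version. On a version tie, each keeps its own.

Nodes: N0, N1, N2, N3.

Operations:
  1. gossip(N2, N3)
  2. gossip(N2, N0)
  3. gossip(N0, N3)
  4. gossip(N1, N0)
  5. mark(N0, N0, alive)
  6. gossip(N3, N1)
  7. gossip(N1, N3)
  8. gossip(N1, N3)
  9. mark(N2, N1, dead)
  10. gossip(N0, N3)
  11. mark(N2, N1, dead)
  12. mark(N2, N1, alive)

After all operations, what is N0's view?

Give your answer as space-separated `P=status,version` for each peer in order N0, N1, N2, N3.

Op 1: gossip N2<->N3 -> N2.N0=(alive,v0) N2.N1=(alive,v0) N2.N2=(alive,v0) N2.N3=(alive,v0) | N3.N0=(alive,v0) N3.N1=(alive,v0) N3.N2=(alive,v0) N3.N3=(alive,v0)
Op 2: gossip N2<->N0 -> N2.N0=(alive,v0) N2.N1=(alive,v0) N2.N2=(alive,v0) N2.N3=(alive,v0) | N0.N0=(alive,v0) N0.N1=(alive,v0) N0.N2=(alive,v0) N0.N3=(alive,v0)
Op 3: gossip N0<->N3 -> N0.N0=(alive,v0) N0.N1=(alive,v0) N0.N2=(alive,v0) N0.N3=(alive,v0) | N3.N0=(alive,v0) N3.N1=(alive,v0) N3.N2=(alive,v0) N3.N3=(alive,v0)
Op 4: gossip N1<->N0 -> N1.N0=(alive,v0) N1.N1=(alive,v0) N1.N2=(alive,v0) N1.N3=(alive,v0) | N0.N0=(alive,v0) N0.N1=(alive,v0) N0.N2=(alive,v0) N0.N3=(alive,v0)
Op 5: N0 marks N0=alive -> (alive,v1)
Op 6: gossip N3<->N1 -> N3.N0=(alive,v0) N3.N1=(alive,v0) N3.N2=(alive,v0) N3.N3=(alive,v0) | N1.N0=(alive,v0) N1.N1=(alive,v0) N1.N2=(alive,v0) N1.N3=(alive,v0)
Op 7: gossip N1<->N3 -> N1.N0=(alive,v0) N1.N1=(alive,v0) N1.N2=(alive,v0) N1.N3=(alive,v0) | N3.N0=(alive,v0) N3.N1=(alive,v0) N3.N2=(alive,v0) N3.N3=(alive,v0)
Op 8: gossip N1<->N3 -> N1.N0=(alive,v0) N1.N1=(alive,v0) N1.N2=(alive,v0) N1.N3=(alive,v0) | N3.N0=(alive,v0) N3.N1=(alive,v0) N3.N2=(alive,v0) N3.N3=(alive,v0)
Op 9: N2 marks N1=dead -> (dead,v1)
Op 10: gossip N0<->N3 -> N0.N0=(alive,v1) N0.N1=(alive,v0) N0.N2=(alive,v0) N0.N3=(alive,v0) | N3.N0=(alive,v1) N3.N1=(alive,v0) N3.N2=(alive,v0) N3.N3=(alive,v0)
Op 11: N2 marks N1=dead -> (dead,v2)
Op 12: N2 marks N1=alive -> (alive,v3)

Answer: N0=alive,1 N1=alive,0 N2=alive,0 N3=alive,0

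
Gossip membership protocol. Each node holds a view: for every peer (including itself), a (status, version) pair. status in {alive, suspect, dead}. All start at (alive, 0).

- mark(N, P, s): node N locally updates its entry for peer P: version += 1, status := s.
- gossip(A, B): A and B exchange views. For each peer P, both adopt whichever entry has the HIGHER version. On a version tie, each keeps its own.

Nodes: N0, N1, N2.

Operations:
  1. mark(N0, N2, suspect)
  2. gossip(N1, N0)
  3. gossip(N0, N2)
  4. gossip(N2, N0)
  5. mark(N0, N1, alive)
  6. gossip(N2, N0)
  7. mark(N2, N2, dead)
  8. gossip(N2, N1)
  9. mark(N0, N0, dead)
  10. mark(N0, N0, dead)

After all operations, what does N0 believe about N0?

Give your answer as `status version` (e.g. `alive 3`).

Op 1: N0 marks N2=suspect -> (suspect,v1)
Op 2: gossip N1<->N0 -> N1.N0=(alive,v0) N1.N1=(alive,v0) N1.N2=(suspect,v1) | N0.N0=(alive,v0) N0.N1=(alive,v0) N0.N2=(suspect,v1)
Op 3: gossip N0<->N2 -> N0.N0=(alive,v0) N0.N1=(alive,v0) N0.N2=(suspect,v1) | N2.N0=(alive,v0) N2.N1=(alive,v0) N2.N2=(suspect,v1)
Op 4: gossip N2<->N0 -> N2.N0=(alive,v0) N2.N1=(alive,v0) N2.N2=(suspect,v1) | N0.N0=(alive,v0) N0.N1=(alive,v0) N0.N2=(suspect,v1)
Op 5: N0 marks N1=alive -> (alive,v1)
Op 6: gossip N2<->N0 -> N2.N0=(alive,v0) N2.N1=(alive,v1) N2.N2=(suspect,v1) | N0.N0=(alive,v0) N0.N1=(alive,v1) N0.N2=(suspect,v1)
Op 7: N2 marks N2=dead -> (dead,v2)
Op 8: gossip N2<->N1 -> N2.N0=(alive,v0) N2.N1=(alive,v1) N2.N2=(dead,v2) | N1.N0=(alive,v0) N1.N1=(alive,v1) N1.N2=(dead,v2)
Op 9: N0 marks N0=dead -> (dead,v1)
Op 10: N0 marks N0=dead -> (dead,v2)

Answer: dead 2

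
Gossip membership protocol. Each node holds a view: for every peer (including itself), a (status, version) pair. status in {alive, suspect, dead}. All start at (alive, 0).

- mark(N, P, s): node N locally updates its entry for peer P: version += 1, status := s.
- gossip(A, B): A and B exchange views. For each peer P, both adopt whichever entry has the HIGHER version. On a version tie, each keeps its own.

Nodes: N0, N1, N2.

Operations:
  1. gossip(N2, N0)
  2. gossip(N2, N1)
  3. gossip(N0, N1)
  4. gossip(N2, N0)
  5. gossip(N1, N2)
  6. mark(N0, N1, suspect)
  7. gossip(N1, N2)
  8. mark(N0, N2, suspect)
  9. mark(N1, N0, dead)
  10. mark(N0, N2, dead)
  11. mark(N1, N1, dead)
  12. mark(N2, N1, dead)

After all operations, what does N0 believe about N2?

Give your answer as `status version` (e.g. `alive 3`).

Answer: dead 2

Derivation:
Op 1: gossip N2<->N0 -> N2.N0=(alive,v0) N2.N1=(alive,v0) N2.N2=(alive,v0) | N0.N0=(alive,v0) N0.N1=(alive,v0) N0.N2=(alive,v0)
Op 2: gossip N2<->N1 -> N2.N0=(alive,v0) N2.N1=(alive,v0) N2.N2=(alive,v0) | N1.N0=(alive,v0) N1.N1=(alive,v0) N1.N2=(alive,v0)
Op 3: gossip N0<->N1 -> N0.N0=(alive,v0) N0.N1=(alive,v0) N0.N2=(alive,v0) | N1.N0=(alive,v0) N1.N1=(alive,v0) N1.N2=(alive,v0)
Op 4: gossip N2<->N0 -> N2.N0=(alive,v0) N2.N1=(alive,v0) N2.N2=(alive,v0) | N0.N0=(alive,v0) N0.N1=(alive,v0) N0.N2=(alive,v0)
Op 5: gossip N1<->N2 -> N1.N0=(alive,v0) N1.N1=(alive,v0) N1.N2=(alive,v0) | N2.N0=(alive,v0) N2.N1=(alive,v0) N2.N2=(alive,v0)
Op 6: N0 marks N1=suspect -> (suspect,v1)
Op 7: gossip N1<->N2 -> N1.N0=(alive,v0) N1.N1=(alive,v0) N1.N2=(alive,v0) | N2.N0=(alive,v0) N2.N1=(alive,v0) N2.N2=(alive,v0)
Op 8: N0 marks N2=suspect -> (suspect,v1)
Op 9: N1 marks N0=dead -> (dead,v1)
Op 10: N0 marks N2=dead -> (dead,v2)
Op 11: N1 marks N1=dead -> (dead,v1)
Op 12: N2 marks N1=dead -> (dead,v1)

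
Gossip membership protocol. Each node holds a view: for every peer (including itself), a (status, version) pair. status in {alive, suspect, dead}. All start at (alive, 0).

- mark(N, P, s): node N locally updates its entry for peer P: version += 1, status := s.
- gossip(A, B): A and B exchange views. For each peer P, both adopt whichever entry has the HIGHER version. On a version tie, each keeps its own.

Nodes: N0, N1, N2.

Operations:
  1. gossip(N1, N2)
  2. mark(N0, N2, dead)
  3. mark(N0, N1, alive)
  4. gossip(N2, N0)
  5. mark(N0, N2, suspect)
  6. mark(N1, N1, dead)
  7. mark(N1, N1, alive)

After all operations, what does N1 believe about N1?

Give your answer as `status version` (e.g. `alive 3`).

Answer: alive 2

Derivation:
Op 1: gossip N1<->N2 -> N1.N0=(alive,v0) N1.N1=(alive,v0) N1.N2=(alive,v0) | N2.N0=(alive,v0) N2.N1=(alive,v0) N2.N2=(alive,v0)
Op 2: N0 marks N2=dead -> (dead,v1)
Op 3: N0 marks N1=alive -> (alive,v1)
Op 4: gossip N2<->N0 -> N2.N0=(alive,v0) N2.N1=(alive,v1) N2.N2=(dead,v1) | N0.N0=(alive,v0) N0.N1=(alive,v1) N0.N2=(dead,v1)
Op 5: N0 marks N2=suspect -> (suspect,v2)
Op 6: N1 marks N1=dead -> (dead,v1)
Op 7: N1 marks N1=alive -> (alive,v2)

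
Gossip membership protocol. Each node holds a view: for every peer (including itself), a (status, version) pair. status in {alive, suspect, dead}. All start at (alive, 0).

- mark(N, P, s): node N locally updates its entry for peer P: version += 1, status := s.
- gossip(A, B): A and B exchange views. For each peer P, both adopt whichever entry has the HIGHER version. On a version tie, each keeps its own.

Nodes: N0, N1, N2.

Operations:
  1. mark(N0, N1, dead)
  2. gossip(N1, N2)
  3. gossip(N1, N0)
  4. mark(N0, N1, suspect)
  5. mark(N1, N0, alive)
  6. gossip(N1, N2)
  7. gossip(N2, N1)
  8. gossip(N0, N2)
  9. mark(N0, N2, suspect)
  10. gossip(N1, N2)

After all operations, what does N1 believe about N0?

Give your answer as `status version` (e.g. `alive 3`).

Op 1: N0 marks N1=dead -> (dead,v1)
Op 2: gossip N1<->N2 -> N1.N0=(alive,v0) N1.N1=(alive,v0) N1.N2=(alive,v0) | N2.N0=(alive,v0) N2.N1=(alive,v0) N2.N2=(alive,v0)
Op 3: gossip N1<->N0 -> N1.N0=(alive,v0) N1.N1=(dead,v1) N1.N2=(alive,v0) | N0.N0=(alive,v0) N0.N1=(dead,v1) N0.N2=(alive,v0)
Op 4: N0 marks N1=suspect -> (suspect,v2)
Op 5: N1 marks N0=alive -> (alive,v1)
Op 6: gossip N1<->N2 -> N1.N0=(alive,v1) N1.N1=(dead,v1) N1.N2=(alive,v0) | N2.N0=(alive,v1) N2.N1=(dead,v1) N2.N2=(alive,v0)
Op 7: gossip N2<->N1 -> N2.N0=(alive,v1) N2.N1=(dead,v1) N2.N2=(alive,v0) | N1.N0=(alive,v1) N1.N1=(dead,v1) N1.N2=(alive,v0)
Op 8: gossip N0<->N2 -> N0.N0=(alive,v1) N0.N1=(suspect,v2) N0.N2=(alive,v0) | N2.N0=(alive,v1) N2.N1=(suspect,v2) N2.N2=(alive,v0)
Op 9: N0 marks N2=suspect -> (suspect,v1)
Op 10: gossip N1<->N2 -> N1.N0=(alive,v1) N1.N1=(suspect,v2) N1.N2=(alive,v0) | N2.N0=(alive,v1) N2.N1=(suspect,v2) N2.N2=(alive,v0)

Answer: alive 1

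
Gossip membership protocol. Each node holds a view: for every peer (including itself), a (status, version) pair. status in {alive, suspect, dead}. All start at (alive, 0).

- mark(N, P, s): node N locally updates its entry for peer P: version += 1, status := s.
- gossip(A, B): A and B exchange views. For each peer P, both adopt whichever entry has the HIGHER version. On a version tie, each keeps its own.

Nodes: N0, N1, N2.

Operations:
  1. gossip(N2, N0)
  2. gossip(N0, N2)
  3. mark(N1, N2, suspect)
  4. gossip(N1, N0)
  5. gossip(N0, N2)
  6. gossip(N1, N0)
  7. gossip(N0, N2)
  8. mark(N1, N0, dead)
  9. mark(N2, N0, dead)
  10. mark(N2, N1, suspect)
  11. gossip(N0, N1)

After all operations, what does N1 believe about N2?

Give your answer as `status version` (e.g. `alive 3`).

Answer: suspect 1

Derivation:
Op 1: gossip N2<->N0 -> N2.N0=(alive,v0) N2.N1=(alive,v0) N2.N2=(alive,v0) | N0.N0=(alive,v0) N0.N1=(alive,v0) N0.N2=(alive,v0)
Op 2: gossip N0<->N2 -> N0.N0=(alive,v0) N0.N1=(alive,v0) N0.N2=(alive,v0) | N2.N0=(alive,v0) N2.N1=(alive,v0) N2.N2=(alive,v0)
Op 3: N1 marks N2=suspect -> (suspect,v1)
Op 4: gossip N1<->N0 -> N1.N0=(alive,v0) N1.N1=(alive,v0) N1.N2=(suspect,v1) | N0.N0=(alive,v0) N0.N1=(alive,v0) N0.N2=(suspect,v1)
Op 5: gossip N0<->N2 -> N0.N0=(alive,v0) N0.N1=(alive,v0) N0.N2=(suspect,v1) | N2.N0=(alive,v0) N2.N1=(alive,v0) N2.N2=(suspect,v1)
Op 6: gossip N1<->N0 -> N1.N0=(alive,v0) N1.N1=(alive,v0) N1.N2=(suspect,v1) | N0.N0=(alive,v0) N0.N1=(alive,v0) N0.N2=(suspect,v1)
Op 7: gossip N0<->N2 -> N0.N0=(alive,v0) N0.N1=(alive,v0) N0.N2=(suspect,v1) | N2.N0=(alive,v0) N2.N1=(alive,v0) N2.N2=(suspect,v1)
Op 8: N1 marks N0=dead -> (dead,v1)
Op 9: N2 marks N0=dead -> (dead,v1)
Op 10: N2 marks N1=suspect -> (suspect,v1)
Op 11: gossip N0<->N1 -> N0.N0=(dead,v1) N0.N1=(alive,v0) N0.N2=(suspect,v1) | N1.N0=(dead,v1) N1.N1=(alive,v0) N1.N2=(suspect,v1)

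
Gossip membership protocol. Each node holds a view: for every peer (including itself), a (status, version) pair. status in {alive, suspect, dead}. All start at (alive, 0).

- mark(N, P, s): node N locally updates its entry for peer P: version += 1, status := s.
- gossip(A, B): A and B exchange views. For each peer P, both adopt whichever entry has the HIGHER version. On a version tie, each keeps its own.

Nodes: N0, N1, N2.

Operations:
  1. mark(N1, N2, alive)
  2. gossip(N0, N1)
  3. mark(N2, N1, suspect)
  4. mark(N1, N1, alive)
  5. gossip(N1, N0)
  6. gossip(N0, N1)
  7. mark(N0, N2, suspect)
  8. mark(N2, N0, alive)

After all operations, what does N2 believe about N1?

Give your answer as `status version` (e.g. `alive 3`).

Op 1: N1 marks N2=alive -> (alive,v1)
Op 2: gossip N0<->N1 -> N0.N0=(alive,v0) N0.N1=(alive,v0) N0.N2=(alive,v1) | N1.N0=(alive,v0) N1.N1=(alive,v0) N1.N2=(alive,v1)
Op 3: N2 marks N1=suspect -> (suspect,v1)
Op 4: N1 marks N1=alive -> (alive,v1)
Op 5: gossip N1<->N0 -> N1.N0=(alive,v0) N1.N1=(alive,v1) N1.N2=(alive,v1) | N0.N0=(alive,v0) N0.N1=(alive,v1) N0.N2=(alive,v1)
Op 6: gossip N0<->N1 -> N0.N0=(alive,v0) N0.N1=(alive,v1) N0.N2=(alive,v1) | N1.N0=(alive,v0) N1.N1=(alive,v1) N1.N2=(alive,v1)
Op 7: N0 marks N2=suspect -> (suspect,v2)
Op 8: N2 marks N0=alive -> (alive,v1)

Answer: suspect 1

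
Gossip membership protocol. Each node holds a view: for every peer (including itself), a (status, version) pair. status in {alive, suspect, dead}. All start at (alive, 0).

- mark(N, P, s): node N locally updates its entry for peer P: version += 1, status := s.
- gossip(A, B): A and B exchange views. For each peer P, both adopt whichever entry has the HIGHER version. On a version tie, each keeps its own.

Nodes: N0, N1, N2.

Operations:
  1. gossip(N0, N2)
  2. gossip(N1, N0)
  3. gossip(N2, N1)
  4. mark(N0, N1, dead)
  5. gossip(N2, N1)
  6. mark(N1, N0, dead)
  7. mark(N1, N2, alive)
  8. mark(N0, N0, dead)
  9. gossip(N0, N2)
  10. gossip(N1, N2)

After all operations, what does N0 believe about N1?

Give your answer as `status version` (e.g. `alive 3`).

Answer: dead 1

Derivation:
Op 1: gossip N0<->N2 -> N0.N0=(alive,v0) N0.N1=(alive,v0) N0.N2=(alive,v0) | N2.N0=(alive,v0) N2.N1=(alive,v0) N2.N2=(alive,v0)
Op 2: gossip N1<->N0 -> N1.N0=(alive,v0) N1.N1=(alive,v0) N1.N2=(alive,v0) | N0.N0=(alive,v0) N0.N1=(alive,v0) N0.N2=(alive,v0)
Op 3: gossip N2<->N1 -> N2.N0=(alive,v0) N2.N1=(alive,v0) N2.N2=(alive,v0) | N1.N0=(alive,v0) N1.N1=(alive,v0) N1.N2=(alive,v0)
Op 4: N0 marks N1=dead -> (dead,v1)
Op 5: gossip N2<->N1 -> N2.N0=(alive,v0) N2.N1=(alive,v0) N2.N2=(alive,v0) | N1.N0=(alive,v0) N1.N1=(alive,v0) N1.N2=(alive,v0)
Op 6: N1 marks N0=dead -> (dead,v1)
Op 7: N1 marks N2=alive -> (alive,v1)
Op 8: N0 marks N0=dead -> (dead,v1)
Op 9: gossip N0<->N2 -> N0.N0=(dead,v1) N0.N1=(dead,v1) N0.N2=(alive,v0) | N2.N0=(dead,v1) N2.N1=(dead,v1) N2.N2=(alive,v0)
Op 10: gossip N1<->N2 -> N1.N0=(dead,v1) N1.N1=(dead,v1) N1.N2=(alive,v1) | N2.N0=(dead,v1) N2.N1=(dead,v1) N2.N2=(alive,v1)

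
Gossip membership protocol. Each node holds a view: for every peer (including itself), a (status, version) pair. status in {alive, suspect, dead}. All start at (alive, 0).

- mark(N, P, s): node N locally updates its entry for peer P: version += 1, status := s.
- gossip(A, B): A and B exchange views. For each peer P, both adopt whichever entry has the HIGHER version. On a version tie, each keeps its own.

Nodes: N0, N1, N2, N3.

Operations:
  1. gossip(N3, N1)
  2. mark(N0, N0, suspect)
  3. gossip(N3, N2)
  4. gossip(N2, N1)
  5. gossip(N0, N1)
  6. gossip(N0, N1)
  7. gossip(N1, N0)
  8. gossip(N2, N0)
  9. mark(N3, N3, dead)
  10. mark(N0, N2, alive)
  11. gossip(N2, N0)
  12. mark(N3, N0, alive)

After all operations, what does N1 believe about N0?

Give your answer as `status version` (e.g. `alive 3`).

Answer: suspect 1

Derivation:
Op 1: gossip N3<->N1 -> N3.N0=(alive,v0) N3.N1=(alive,v0) N3.N2=(alive,v0) N3.N3=(alive,v0) | N1.N0=(alive,v0) N1.N1=(alive,v0) N1.N2=(alive,v0) N1.N3=(alive,v0)
Op 2: N0 marks N0=suspect -> (suspect,v1)
Op 3: gossip N3<->N2 -> N3.N0=(alive,v0) N3.N1=(alive,v0) N3.N2=(alive,v0) N3.N3=(alive,v0) | N2.N0=(alive,v0) N2.N1=(alive,v0) N2.N2=(alive,v0) N2.N3=(alive,v0)
Op 4: gossip N2<->N1 -> N2.N0=(alive,v0) N2.N1=(alive,v0) N2.N2=(alive,v0) N2.N3=(alive,v0) | N1.N0=(alive,v0) N1.N1=(alive,v0) N1.N2=(alive,v0) N1.N3=(alive,v0)
Op 5: gossip N0<->N1 -> N0.N0=(suspect,v1) N0.N1=(alive,v0) N0.N2=(alive,v0) N0.N3=(alive,v0) | N1.N0=(suspect,v1) N1.N1=(alive,v0) N1.N2=(alive,v0) N1.N3=(alive,v0)
Op 6: gossip N0<->N1 -> N0.N0=(suspect,v1) N0.N1=(alive,v0) N0.N2=(alive,v0) N0.N3=(alive,v0) | N1.N0=(suspect,v1) N1.N1=(alive,v0) N1.N2=(alive,v0) N1.N3=(alive,v0)
Op 7: gossip N1<->N0 -> N1.N0=(suspect,v1) N1.N1=(alive,v0) N1.N2=(alive,v0) N1.N3=(alive,v0) | N0.N0=(suspect,v1) N0.N1=(alive,v0) N0.N2=(alive,v0) N0.N3=(alive,v0)
Op 8: gossip N2<->N0 -> N2.N0=(suspect,v1) N2.N1=(alive,v0) N2.N2=(alive,v0) N2.N3=(alive,v0) | N0.N0=(suspect,v1) N0.N1=(alive,v0) N0.N2=(alive,v0) N0.N3=(alive,v0)
Op 9: N3 marks N3=dead -> (dead,v1)
Op 10: N0 marks N2=alive -> (alive,v1)
Op 11: gossip N2<->N0 -> N2.N0=(suspect,v1) N2.N1=(alive,v0) N2.N2=(alive,v1) N2.N3=(alive,v0) | N0.N0=(suspect,v1) N0.N1=(alive,v0) N0.N2=(alive,v1) N0.N3=(alive,v0)
Op 12: N3 marks N0=alive -> (alive,v1)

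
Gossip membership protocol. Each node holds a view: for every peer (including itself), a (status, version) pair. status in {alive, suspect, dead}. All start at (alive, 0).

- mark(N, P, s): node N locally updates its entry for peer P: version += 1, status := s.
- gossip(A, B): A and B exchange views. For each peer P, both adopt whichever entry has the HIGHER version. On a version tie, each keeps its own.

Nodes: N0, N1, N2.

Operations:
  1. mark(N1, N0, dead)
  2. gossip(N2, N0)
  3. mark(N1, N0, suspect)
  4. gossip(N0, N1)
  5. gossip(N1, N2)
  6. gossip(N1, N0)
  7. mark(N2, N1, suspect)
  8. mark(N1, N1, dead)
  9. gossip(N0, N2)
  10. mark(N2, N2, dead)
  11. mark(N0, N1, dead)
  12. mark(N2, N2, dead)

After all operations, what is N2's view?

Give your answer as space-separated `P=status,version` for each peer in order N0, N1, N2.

Answer: N0=suspect,2 N1=suspect,1 N2=dead,2

Derivation:
Op 1: N1 marks N0=dead -> (dead,v1)
Op 2: gossip N2<->N0 -> N2.N0=(alive,v0) N2.N1=(alive,v0) N2.N2=(alive,v0) | N0.N0=(alive,v0) N0.N1=(alive,v0) N0.N2=(alive,v0)
Op 3: N1 marks N0=suspect -> (suspect,v2)
Op 4: gossip N0<->N1 -> N0.N0=(suspect,v2) N0.N1=(alive,v0) N0.N2=(alive,v0) | N1.N0=(suspect,v2) N1.N1=(alive,v0) N1.N2=(alive,v0)
Op 5: gossip N1<->N2 -> N1.N0=(suspect,v2) N1.N1=(alive,v0) N1.N2=(alive,v0) | N2.N0=(suspect,v2) N2.N1=(alive,v0) N2.N2=(alive,v0)
Op 6: gossip N1<->N0 -> N1.N0=(suspect,v2) N1.N1=(alive,v0) N1.N2=(alive,v0) | N0.N0=(suspect,v2) N0.N1=(alive,v0) N0.N2=(alive,v0)
Op 7: N2 marks N1=suspect -> (suspect,v1)
Op 8: N1 marks N1=dead -> (dead,v1)
Op 9: gossip N0<->N2 -> N0.N0=(suspect,v2) N0.N1=(suspect,v1) N0.N2=(alive,v0) | N2.N0=(suspect,v2) N2.N1=(suspect,v1) N2.N2=(alive,v0)
Op 10: N2 marks N2=dead -> (dead,v1)
Op 11: N0 marks N1=dead -> (dead,v2)
Op 12: N2 marks N2=dead -> (dead,v2)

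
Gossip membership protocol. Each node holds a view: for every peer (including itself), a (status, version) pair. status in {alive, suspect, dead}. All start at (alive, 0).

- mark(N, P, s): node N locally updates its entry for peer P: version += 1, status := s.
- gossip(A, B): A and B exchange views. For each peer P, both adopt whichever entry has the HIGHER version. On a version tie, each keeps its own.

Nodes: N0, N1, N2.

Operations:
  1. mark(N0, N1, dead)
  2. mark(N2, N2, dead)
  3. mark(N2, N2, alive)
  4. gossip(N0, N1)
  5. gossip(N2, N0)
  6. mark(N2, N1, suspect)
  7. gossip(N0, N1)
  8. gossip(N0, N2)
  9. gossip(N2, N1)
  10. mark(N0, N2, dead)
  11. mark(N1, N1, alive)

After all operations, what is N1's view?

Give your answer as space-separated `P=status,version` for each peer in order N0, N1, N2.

Op 1: N0 marks N1=dead -> (dead,v1)
Op 2: N2 marks N2=dead -> (dead,v1)
Op 3: N2 marks N2=alive -> (alive,v2)
Op 4: gossip N0<->N1 -> N0.N0=(alive,v0) N0.N1=(dead,v1) N0.N2=(alive,v0) | N1.N0=(alive,v0) N1.N1=(dead,v1) N1.N2=(alive,v0)
Op 5: gossip N2<->N0 -> N2.N0=(alive,v0) N2.N1=(dead,v1) N2.N2=(alive,v2) | N0.N0=(alive,v0) N0.N1=(dead,v1) N0.N2=(alive,v2)
Op 6: N2 marks N1=suspect -> (suspect,v2)
Op 7: gossip N0<->N1 -> N0.N0=(alive,v0) N0.N1=(dead,v1) N0.N2=(alive,v2) | N1.N0=(alive,v0) N1.N1=(dead,v1) N1.N2=(alive,v2)
Op 8: gossip N0<->N2 -> N0.N0=(alive,v0) N0.N1=(suspect,v2) N0.N2=(alive,v2) | N2.N0=(alive,v0) N2.N1=(suspect,v2) N2.N2=(alive,v2)
Op 9: gossip N2<->N1 -> N2.N0=(alive,v0) N2.N1=(suspect,v2) N2.N2=(alive,v2) | N1.N0=(alive,v0) N1.N1=(suspect,v2) N1.N2=(alive,v2)
Op 10: N0 marks N2=dead -> (dead,v3)
Op 11: N1 marks N1=alive -> (alive,v3)

Answer: N0=alive,0 N1=alive,3 N2=alive,2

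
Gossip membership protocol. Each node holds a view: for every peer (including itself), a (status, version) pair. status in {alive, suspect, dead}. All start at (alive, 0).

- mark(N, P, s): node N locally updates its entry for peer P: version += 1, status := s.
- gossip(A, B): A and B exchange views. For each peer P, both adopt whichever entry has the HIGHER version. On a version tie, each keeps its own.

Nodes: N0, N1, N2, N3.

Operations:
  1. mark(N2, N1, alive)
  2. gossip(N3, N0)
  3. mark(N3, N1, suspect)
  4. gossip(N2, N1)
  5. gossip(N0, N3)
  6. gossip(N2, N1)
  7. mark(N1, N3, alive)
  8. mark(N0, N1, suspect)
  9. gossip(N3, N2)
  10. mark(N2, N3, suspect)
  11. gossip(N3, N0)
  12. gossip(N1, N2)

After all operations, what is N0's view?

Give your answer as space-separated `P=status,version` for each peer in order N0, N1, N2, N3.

Op 1: N2 marks N1=alive -> (alive,v1)
Op 2: gossip N3<->N0 -> N3.N0=(alive,v0) N3.N1=(alive,v0) N3.N2=(alive,v0) N3.N3=(alive,v0) | N0.N0=(alive,v0) N0.N1=(alive,v0) N0.N2=(alive,v0) N0.N3=(alive,v0)
Op 3: N3 marks N1=suspect -> (suspect,v1)
Op 4: gossip N2<->N1 -> N2.N0=(alive,v0) N2.N1=(alive,v1) N2.N2=(alive,v0) N2.N3=(alive,v0) | N1.N0=(alive,v0) N1.N1=(alive,v1) N1.N2=(alive,v0) N1.N3=(alive,v0)
Op 5: gossip N0<->N3 -> N0.N0=(alive,v0) N0.N1=(suspect,v1) N0.N2=(alive,v0) N0.N3=(alive,v0) | N3.N0=(alive,v0) N3.N1=(suspect,v1) N3.N2=(alive,v0) N3.N3=(alive,v0)
Op 6: gossip N2<->N1 -> N2.N0=(alive,v0) N2.N1=(alive,v1) N2.N2=(alive,v0) N2.N3=(alive,v0) | N1.N0=(alive,v0) N1.N1=(alive,v1) N1.N2=(alive,v0) N1.N3=(alive,v0)
Op 7: N1 marks N3=alive -> (alive,v1)
Op 8: N0 marks N1=suspect -> (suspect,v2)
Op 9: gossip N3<->N2 -> N3.N0=(alive,v0) N3.N1=(suspect,v1) N3.N2=(alive,v0) N3.N3=(alive,v0) | N2.N0=(alive,v0) N2.N1=(alive,v1) N2.N2=(alive,v0) N2.N3=(alive,v0)
Op 10: N2 marks N3=suspect -> (suspect,v1)
Op 11: gossip N3<->N0 -> N3.N0=(alive,v0) N3.N1=(suspect,v2) N3.N2=(alive,v0) N3.N3=(alive,v0) | N0.N0=(alive,v0) N0.N1=(suspect,v2) N0.N2=(alive,v0) N0.N3=(alive,v0)
Op 12: gossip N1<->N2 -> N1.N0=(alive,v0) N1.N1=(alive,v1) N1.N2=(alive,v0) N1.N3=(alive,v1) | N2.N0=(alive,v0) N2.N1=(alive,v1) N2.N2=(alive,v0) N2.N3=(suspect,v1)

Answer: N0=alive,0 N1=suspect,2 N2=alive,0 N3=alive,0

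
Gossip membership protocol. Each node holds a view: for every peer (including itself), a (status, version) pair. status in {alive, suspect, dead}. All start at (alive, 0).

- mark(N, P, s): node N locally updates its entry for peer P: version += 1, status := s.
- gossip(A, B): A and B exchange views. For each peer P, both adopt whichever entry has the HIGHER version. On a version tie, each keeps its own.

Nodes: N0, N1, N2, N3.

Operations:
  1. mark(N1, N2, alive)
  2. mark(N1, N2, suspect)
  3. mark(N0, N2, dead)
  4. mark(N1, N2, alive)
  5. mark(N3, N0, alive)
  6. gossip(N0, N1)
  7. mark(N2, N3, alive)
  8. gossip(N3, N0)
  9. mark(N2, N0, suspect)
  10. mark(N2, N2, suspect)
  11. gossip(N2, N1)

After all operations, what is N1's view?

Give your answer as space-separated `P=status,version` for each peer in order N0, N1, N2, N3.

Op 1: N1 marks N2=alive -> (alive,v1)
Op 2: N1 marks N2=suspect -> (suspect,v2)
Op 3: N0 marks N2=dead -> (dead,v1)
Op 4: N1 marks N2=alive -> (alive,v3)
Op 5: N3 marks N0=alive -> (alive,v1)
Op 6: gossip N0<->N1 -> N0.N0=(alive,v0) N0.N1=(alive,v0) N0.N2=(alive,v3) N0.N3=(alive,v0) | N1.N0=(alive,v0) N1.N1=(alive,v0) N1.N2=(alive,v3) N1.N3=(alive,v0)
Op 7: N2 marks N3=alive -> (alive,v1)
Op 8: gossip N3<->N0 -> N3.N0=(alive,v1) N3.N1=(alive,v0) N3.N2=(alive,v3) N3.N3=(alive,v0) | N0.N0=(alive,v1) N0.N1=(alive,v0) N0.N2=(alive,v3) N0.N3=(alive,v0)
Op 9: N2 marks N0=suspect -> (suspect,v1)
Op 10: N2 marks N2=suspect -> (suspect,v1)
Op 11: gossip N2<->N1 -> N2.N0=(suspect,v1) N2.N1=(alive,v0) N2.N2=(alive,v3) N2.N3=(alive,v1) | N1.N0=(suspect,v1) N1.N1=(alive,v0) N1.N2=(alive,v3) N1.N3=(alive,v1)

Answer: N0=suspect,1 N1=alive,0 N2=alive,3 N3=alive,1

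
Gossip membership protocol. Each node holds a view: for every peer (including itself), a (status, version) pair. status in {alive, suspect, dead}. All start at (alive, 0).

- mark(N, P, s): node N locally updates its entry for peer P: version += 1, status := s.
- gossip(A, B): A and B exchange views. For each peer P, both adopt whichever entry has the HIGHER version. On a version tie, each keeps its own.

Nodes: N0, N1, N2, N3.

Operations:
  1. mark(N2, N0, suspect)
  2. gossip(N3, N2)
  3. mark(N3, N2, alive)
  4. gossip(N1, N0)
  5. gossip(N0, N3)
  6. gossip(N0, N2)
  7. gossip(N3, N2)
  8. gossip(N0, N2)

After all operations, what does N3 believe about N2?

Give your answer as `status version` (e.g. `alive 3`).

Answer: alive 1

Derivation:
Op 1: N2 marks N0=suspect -> (suspect,v1)
Op 2: gossip N3<->N2 -> N3.N0=(suspect,v1) N3.N1=(alive,v0) N3.N2=(alive,v0) N3.N3=(alive,v0) | N2.N0=(suspect,v1) N2.N1=(alive,v0) N2.N2=(alive,v0) N2.N3=(alive,v0)
Op 3: N3 marks N2=alive -> (alive,v1)
Op 4: gossip N1<->N0 -> N1.N0=(alive,v0) N1.N1=(alive,v0) N1.N2=(alive,v0) N1.N3=(alive,v0) | N0.N0=(alive,v0) N0.N1=(alive,v0) N0.N2=(alive,v0) N0.N3=(alive,v0)
Op 5: gossip N0<->N3 -> N0.N0=(suspect,v1) N0.N1=(alive,v0) N0.N2=(alive,v1) N0.N3=(alive,v0) | N3.N0=(suspect,v1) N3.N1=(alive,v0) N3.N2=(alive,v1) N3.N3=(alive,v0)
Op 6: gossip N0<->N2 -> N0.N0=(suspect,v1) N0.N1=(alive,v0) N0.N2=(alive,v1) N0.N3=(alive,v0) | N2.N0=(suspect,v1) N2.N1=(alive,v0) N2.N2=(alive,v1) N2.N3=(alive,v0)
Op 7: gossip N3<->N2 -> N3.N0=(suspect,v1) N3.N1=(alive,v0) N3.N2=(alive,v1) N3.N3=(alive,v0) | N2.N0=(suspect,v1) N2.N1=(alive,v0) N2.N2=(alive,v1) N2.N3=(alive,v0)
Op 8: gossip N0<->N2 -> N0.N0=(suspect,v1) N0.N1=(alive,v0) N0.N2=(alive,v1) N0.N3=(alive,v0) | N2.N0=(suspect,v1) N2.N1=(alive,v0) N2.N2=(alive,v1) N2.N3=(alive,v0)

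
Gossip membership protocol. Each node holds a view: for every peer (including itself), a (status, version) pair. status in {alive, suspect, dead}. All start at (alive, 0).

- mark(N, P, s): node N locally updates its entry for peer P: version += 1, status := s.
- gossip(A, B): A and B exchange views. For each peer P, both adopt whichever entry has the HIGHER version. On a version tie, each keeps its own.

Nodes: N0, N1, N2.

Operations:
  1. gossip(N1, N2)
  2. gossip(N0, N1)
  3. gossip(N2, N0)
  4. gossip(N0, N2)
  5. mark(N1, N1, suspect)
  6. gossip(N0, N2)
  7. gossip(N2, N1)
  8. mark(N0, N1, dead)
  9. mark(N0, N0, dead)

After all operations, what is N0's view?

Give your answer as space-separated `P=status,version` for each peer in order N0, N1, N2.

Answer: N0=dead,1 N1=dead,1 N2=alive,0

Derivation:
Op 1: gossip N1<->N2 -> N1.N0=(alive,v0) N1.N1=(alive,v0) N1.N2=(alive,v0) | N2.N0=(alive,v0) N2.N1=(alive,v0) N2.N2=(alive,v0)
Op 2: gossip N0<->N1 -> N0.N0=(alive,v0) N0.N1=(alive,v0) N0.N2=(alive,v0) | N1.N0=(alive,v0) N1.N1=(alive,v0) N1.N2=(alive,v0)
Op 3: gossip N2<->N0 -> N2.N0=(alive,v0) N2.N1=(alive,v0) N2.N2=(alive,v0) | N0.N0=(alive,v0) N0.N1=(alive,v0) N0.N2=(alive,v0)
Op 4: gossip N0<->N2 -> N0.N0=(alive,v0) N0.N1=(alive,v0) N0.N2=(alive,v0) | N2.N0=(alive,v0) N2.N1=(alive,v0) N2.N2=(alive,v0)
Op 5: N1 marks N1=suspect -> (suspect,v1)
Op 6: gossip N0<->N2 -> N0.N0=(alive,v0) N0.N1=(alive,v0) N0.N2=(alive,v0) | N2.N0=(alive,v0) N2.N1=(alive,v0) N2.N2=(alive,v0)
Op 7: gossip N2<->N1 -> N2.N0=(alive,v0) N2.N1=(suspect,v1) N2.N2=(alive,v0) | N1.N0=(alive,v0) N1.N1=(suspect,v1) N1.N2=(alive,v0)
Op 8: N0 marks N1=dead -> (dead,v1)
Op 9: N0 marks N0=dead -> (dead,v1)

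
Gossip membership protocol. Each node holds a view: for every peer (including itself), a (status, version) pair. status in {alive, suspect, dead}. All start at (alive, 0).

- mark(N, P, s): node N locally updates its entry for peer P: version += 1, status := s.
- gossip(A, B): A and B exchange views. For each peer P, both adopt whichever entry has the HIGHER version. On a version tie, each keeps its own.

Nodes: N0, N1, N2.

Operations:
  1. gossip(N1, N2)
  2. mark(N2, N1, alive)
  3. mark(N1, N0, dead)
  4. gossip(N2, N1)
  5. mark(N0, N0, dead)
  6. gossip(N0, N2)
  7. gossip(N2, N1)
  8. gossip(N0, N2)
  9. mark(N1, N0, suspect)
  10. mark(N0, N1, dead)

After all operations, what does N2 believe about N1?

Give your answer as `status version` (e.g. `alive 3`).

Op 1: gossip N1<->N2 -> N1.N0=(alive,v0) N1.N1=(alive,v0) N1.N2=(alive,v0) | N2.N0=(alive,v0) N2.N1=(alive,v0) N2.N2=(alive,v0)
Op 2: N2 marks N1=alive -> (alive,v1)
Op 3: N1 marks N0=dead -> (dead,v1)
Op 4: gossip N2<->N1 -> N2.N0=(dead,v1) N2.N1=(alive,v1) N2.N2=(alive,v0) | N1.N0=(dead,v1) N1.N1=(alive,v1) N1.N2=(alive,v0)
Op 5: N0 marks N0=dead -> (dead,v1)
Op 6: gossip N0<->N2 -> N0.N0=(dead,v1) N0.N1=(alive,v1) N0.N2=(alive,v0) | N2.N0=(dead,v1) N2.N1=(alive,v1) N2.N2=(alive,v0)
Op 7: gossip N2<->N1 -> N2.N0=(dead,v1) N2.N1=(alive,v1) N2.N2=(alive,v0) | N1.N0=(dead,v1) N1.N1=(alive,v1) N1.N2=(alive,v0)
Op 8: gossip N0<->N2 -> N0.N0=(dead,v1) N0.N1=(alive,v1) N0.N2=(alive,v0) | N2.N0=(dead,v1) N2.N1=(alive,v1) N2.N2=(alive,v0)
Op 9: N1 marks N0=suspect -> (suspect,v2)
Op 10: N0 marks N1=dead -> (dead,v2)

Answer: alive 1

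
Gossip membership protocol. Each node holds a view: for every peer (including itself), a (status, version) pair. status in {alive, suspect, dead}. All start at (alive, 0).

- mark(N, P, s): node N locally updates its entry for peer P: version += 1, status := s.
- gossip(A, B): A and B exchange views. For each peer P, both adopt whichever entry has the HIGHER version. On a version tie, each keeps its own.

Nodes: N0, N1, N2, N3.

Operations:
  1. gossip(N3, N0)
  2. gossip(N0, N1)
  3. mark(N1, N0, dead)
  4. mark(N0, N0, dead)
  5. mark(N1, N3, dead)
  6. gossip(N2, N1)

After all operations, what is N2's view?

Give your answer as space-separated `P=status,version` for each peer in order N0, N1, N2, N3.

Op 1: gossip N3<->N0 -> N3.N0=(alive,v0) N3.N1=(alive,v0) N3.N2=(alive,v0) N3.N3=(alive,v0) | N0.N0=(alive,v0) N0.N1=(alive,v0) N0.N2=(alive,v0) N0.N3=(alive,v0)
Op 2: gossip N0<->N1 -> N0.N0=(alive,v0) N0.N1=(alive,v0) N0.N2=(alive,v0) N0.N3=(alive,v0) | N1.N0=(alive,v0) N1.N1=(alive,v0) N1.N2=(alive,v0) N1.N3=(alive,v0)
Op 3: N1 marks N0=dead -> (dead,v1)
Op 4: N0 marks N0=dead -> (dead,v1)
Op 5: N1 marks N3=dead -> (dead,v1)
Op 6: gossip N2<->N1 -> N2.N0=(dead,v1) N2.N1=(alive,v0) N2.N2=(alive,v0) N2.N3=(dead,v1) | N1.N0=(dead,v1) N1.N1=(alive,v0) N1.N2=(alive,v0) N1.N3=(dead,v1)

Answer: N0=dead,1 N1=alive,0 N2=alive,0 N3=dead,1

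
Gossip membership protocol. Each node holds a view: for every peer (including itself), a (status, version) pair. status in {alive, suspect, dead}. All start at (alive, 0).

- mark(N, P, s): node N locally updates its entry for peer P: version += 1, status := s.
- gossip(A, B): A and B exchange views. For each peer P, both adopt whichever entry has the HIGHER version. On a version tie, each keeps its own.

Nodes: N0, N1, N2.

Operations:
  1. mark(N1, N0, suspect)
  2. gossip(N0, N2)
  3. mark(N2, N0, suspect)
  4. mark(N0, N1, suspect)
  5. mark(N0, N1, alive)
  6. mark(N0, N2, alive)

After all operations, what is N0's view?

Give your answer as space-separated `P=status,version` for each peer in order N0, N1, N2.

Answer: N0=alive,0 N1=alive,2 N2=alive,1

Derivation:
Op 1: N1 marks N0=suspect -> (suspect,v1)
Op 2: gossip N0<->N2 -> N0.N0=(alive,v0) N0.N1=(alive,v0) N0.N2=(alive,v0) | N2.N0=(alive,v0) N2.N1=(alive,v0) N2.N2=(alive,v0)
Op 3: N2 marks N0=suspect -> (suspect,v1)
Op 4: N0 marks N1=suspect -> (suspect,v1)
Op 5: N0 marks N1=alive -> (alive,v2)
Op 6: N0 marks N2=alive -> (alive,v1)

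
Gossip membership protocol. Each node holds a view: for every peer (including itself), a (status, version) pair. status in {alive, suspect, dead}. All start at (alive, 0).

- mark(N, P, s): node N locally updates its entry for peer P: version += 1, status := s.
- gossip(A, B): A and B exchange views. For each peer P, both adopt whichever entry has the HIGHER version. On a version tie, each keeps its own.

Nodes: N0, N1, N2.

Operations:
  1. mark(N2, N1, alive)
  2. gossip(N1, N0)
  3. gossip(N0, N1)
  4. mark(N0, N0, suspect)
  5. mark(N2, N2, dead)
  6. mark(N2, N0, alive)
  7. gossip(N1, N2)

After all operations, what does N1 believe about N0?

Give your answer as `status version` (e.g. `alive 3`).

Answer: alive 1

Derivation:
Op 1: N2 marks N1=alive -> (alive,v1)
Op 2: gossip N1<->N0 -> N1.N0=(alive,v0) N1.N1=(alive,v0) N1.N2=(alive,v0) | N0.N0=(alive,v0) N0.N1=(alive,v0) N0.N2=(alive,v0)
Op 3: gossip N0<->N1 -> N0.N0=(alive,v0) N0.N1=(alive,v0) N0.N2=(alive,v0) | N1.N0=(alive,v0) N1.N1=(alive,v0) N1.N2=(alive,v0)
Op 4: N0 marks N0=suspect -> (suspect,v1)
Op 5: N2 marks N2=dead -> (dead,v1)
Op 6: N2 marks N0=alive -> (alive,v1)
Op 7: gossip N1<->N2 -> N1.N0=(alive,v1) N1.N1=(alive,v1) N1.N2=(dead,v1) | N2.N0=(alive,v1) N2.N1=(alive,v1) N2.N2=(dead,v1)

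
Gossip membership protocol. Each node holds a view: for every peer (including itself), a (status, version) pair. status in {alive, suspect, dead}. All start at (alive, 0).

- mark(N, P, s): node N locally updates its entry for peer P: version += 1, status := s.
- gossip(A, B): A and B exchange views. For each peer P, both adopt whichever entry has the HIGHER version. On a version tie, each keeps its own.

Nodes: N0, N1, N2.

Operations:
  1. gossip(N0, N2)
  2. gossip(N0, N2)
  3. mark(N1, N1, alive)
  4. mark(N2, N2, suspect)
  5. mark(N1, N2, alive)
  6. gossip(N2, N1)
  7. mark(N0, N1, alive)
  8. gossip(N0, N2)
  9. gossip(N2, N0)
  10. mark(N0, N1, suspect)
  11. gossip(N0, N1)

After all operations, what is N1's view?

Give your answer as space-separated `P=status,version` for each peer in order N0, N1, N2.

Answer: N0=alive,0 N1=suspect,2 N2=alive,1

Derivation:
Op 1: gossip N0<->N2 -> N0.N0=(alive,v0) N0.N1=(alive,v0) N0.N2=(alive,v0) | N2.N0=(alive,v0) N2.N1=(alive,v0) N2.N2=(alive,v0)
Op 2: gossip N0<->N2 -> N0.N0=(alive,v0) N0.N1=(alive,v0) N0.N2=(alive,v0) | N2.N0=(alive,v0) N2.N1=(alive,v0) N2.N2=(alive,v0)
Op 3: N1 marks N1=alive -> (alive,v1)
Op 4: N2 marks N2=suspect -> (suspect,v1)
Op 5: N1 marks N2=alive -> (alive,v1)
Op 6: gossip N2<->N1 -> N2.N0=(alive,v0) N2.N1=(alive,v1) N2.N2=(suspect,v1) | N1.N0=(alive,v0) N1.N1=(alive,v1) N1.N2=(alive,v1)
Op 7: N0 marks N1=alive -> (alive,v1)
Op 8: gossip N0<->N2 -> N0.N0=(alive,v0) N0.N1=(alive,v1) N0.N2=(suspect,v1) | N2.N0=(alive,v0) N2.N1=(alive,v1) N2.N2=(suspect,v1)
Op 9: gossip N2<->N0 -> N2.N0=(alive,v0) N2.N1=(alive,v1) N2.N2=(suspect,v1) | N0.N0=(alive,v0) N0.N1=(alive,v1) N0.N2=(suspect,v1)
Op 10: N0 marks N1=suspect -> (suspect,v2)
Op 11: gossip N0<->N1 -> N0.N0=(alive,v0) N0.N1=(suspect,v2) N0.N2=(suspect,v1) | N1.N0=(alive,v0) N1.N1=(suspect,v2) N1.N2=(alive,v1)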